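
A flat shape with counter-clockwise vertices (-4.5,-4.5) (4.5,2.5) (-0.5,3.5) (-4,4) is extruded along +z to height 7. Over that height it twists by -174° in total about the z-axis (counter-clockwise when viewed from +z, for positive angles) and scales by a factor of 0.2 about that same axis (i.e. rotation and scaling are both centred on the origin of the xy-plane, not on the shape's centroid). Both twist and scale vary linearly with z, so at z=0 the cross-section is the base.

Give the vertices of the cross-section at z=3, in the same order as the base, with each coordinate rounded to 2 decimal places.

t = z/height = 3/7 = 0.428571
s = 1 + (scale-1)·z/height = 1 + (0.2-1)·3/7 = 0.657143
θ = twist·z/height = -174°·3/7 = -74.5714° = -1.301517 rad
cos θ = 0.266037, sin θ = -0.963963 (intermediates below are computed at full precision and shown rounded to 5 d.p.)
v1: (-4.5,-4.5) → rotate → (-5.53500,3.14067) → ×s → (-3.63728,2.06387) → (-3.64,2.06)
v2: (4.5,2.5) → rotate → (3.60707,-3.67274) → ×s → (2.37036,-2.41352) → (2.37,-2.41)
v3: (-0.5,3.5) → rotate → (3.24085,1.41311) → ×s → (2.12970,0.92862) → (2.13,0.93)
v4: (-4,4) → rotate → (2.79170,4.92000) → ×s → (1.83455,3.23314) → (1.83,3.23)

Cross-section at z=3: (-3.64,2.06) (2.37,-2.41) (2.13,0.93) (1.83,3.23)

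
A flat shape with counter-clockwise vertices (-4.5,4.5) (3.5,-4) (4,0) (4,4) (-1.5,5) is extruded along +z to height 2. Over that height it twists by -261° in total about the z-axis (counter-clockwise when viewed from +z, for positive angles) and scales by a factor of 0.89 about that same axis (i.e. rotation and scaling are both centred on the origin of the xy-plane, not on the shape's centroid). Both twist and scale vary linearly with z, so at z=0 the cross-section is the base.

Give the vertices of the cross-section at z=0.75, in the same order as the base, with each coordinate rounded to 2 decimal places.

Cross-section at z=0.75: (4.86,3.68) (-4.26,-2.80) (-0.53,-3.80) (3.27,-4.32) (4.95,0.77)

t = z/height = 0.75/2 = 0.375
s = 1 + (scale-1)·z/height = 1 + (0.89-1)·0.75/2 = 0.958750
θ = twist·z/height = -261°·0.75/2 = -97.8750° = -1.708241 rad
cos θ = -0.137012, sin θ = -0.990569 (intermediates below are computed at full precision and shown rounded to 5 d.p.)
v1: (-4.5,4.5) → rotate → (5.07412,3.84101) → ×s → (4.86481,3.68256) → (4.86,3.68)
v2: (3.5,-4) → rotate → (-4.44182,-2.91894) → ×s → (-4.25860,-2.79854) → (-4.26,-2.80)
v3: (4,0) → rotate → (-0.54805,-3.96228) → ×s → (-0.52544,-3.79883) → (-0.53,-3.80)
v4: (4,4) → rotate → (3.41423,-4.51033) → ×s → (3.27339,-4.32428) → (3.27,-4.32)
v5: (-1.5,5) → rotate → (5.15837,0.80079) → ×s → (4.94558,0.76776) → (4.95,0.77)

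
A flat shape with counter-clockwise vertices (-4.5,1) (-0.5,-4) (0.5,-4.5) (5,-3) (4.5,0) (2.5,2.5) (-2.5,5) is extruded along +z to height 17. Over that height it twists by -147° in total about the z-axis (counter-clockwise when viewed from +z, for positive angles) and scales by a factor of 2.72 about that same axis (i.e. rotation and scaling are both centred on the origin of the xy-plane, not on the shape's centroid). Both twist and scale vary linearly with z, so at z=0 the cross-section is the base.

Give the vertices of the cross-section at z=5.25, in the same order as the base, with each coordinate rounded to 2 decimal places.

t = z/height = 5.25/17 = 0.308824
s = 1 + (scale-1)·z/height = 1 + (2.72-1)·5.25/17 = 1.531176
θ = twist·z/height = -147°·5.25/17 = -45.3971° = -0.792328 rad
cos θ = 0.702190, sin θ = -0.711990 (intermediates below are computed at full precision and shown rounded to 5 d.p.)
v1: (-4.5,1) → rotate → (-2.44786,3.90614) → ×s → (-3.74811,5.98100) → (-3.75,5.98)
v2: (-0.5,-4) → rotate → (-3.19905,-2.45276) → ×s → (-4.89832,-3.75561) → (-4.90,-3.76)
v3: (0.5,-4.5) → rotate → (-2.85286,-3.51585) → ×s → (-4.36823,-5.38338) → (-4.37,-5.38)
v4: (5,-3) → rotate → (1.37498,-5.66652) → ×s → (2.10533,-8.67644) → (2.11,-8.68)
v5: (4.5,0) → rotate → (3.15985,-3.20396) → ×s → (4.83829,-4.90582) → (4.84,-4.91)
v6: (2.5,2.5) → rotate → (3.53545,-0.02450) → ×s → (5.41340,-0.03752) → (5.41,-0.04)
v7: (-2.5,5) → rotate → (1.80448,5.29092) → ×s → (2.76297,8.10134) → (2.76,8.10)

Cross-section at z=5.25: (-3.75,5.98) (-4.90,-3.76) (-4.37,-5.38) (2.11,-8.68) (4.84,-4.91) (5.41,-0.04) (2.76,8.10)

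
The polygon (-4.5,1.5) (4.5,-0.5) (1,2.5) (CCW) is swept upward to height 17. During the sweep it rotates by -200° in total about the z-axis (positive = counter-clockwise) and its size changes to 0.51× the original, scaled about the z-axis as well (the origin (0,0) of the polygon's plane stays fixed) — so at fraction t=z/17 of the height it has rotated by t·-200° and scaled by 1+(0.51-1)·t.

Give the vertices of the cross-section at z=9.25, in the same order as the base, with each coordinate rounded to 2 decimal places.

Cross-section at z=9.25: (2.11,2.77) (-1.41,-3.01) (1.50,-1.29)

t = z/height = 9.25/17 = 0.544118
s = 1 + (scale-1)·z/height = 1 + (0.51-1)·9.25/17 = 0.733382
θ = twist·z/height = -200°·9.25/17 = -108.8235° = -1.899329 rad
cos θ = -0.322654, sin θ = -0.946517 (intermediates below are computed at full precision and shown rounded to 5 d.p.)
v1: (-4.5,1.5) → rotate → (2.87172,3.77534) → ×s → (2.10607,2.76877) → (2.11,2.77)
v2: (4.5,-0.5) → rotate → (-1.92520,-4.09800) → ×s → (-1.41191,-3.00540) → (-1.41,-3.01)
v3: (1,2.5) → rotate → (2.04364,-1.75315) → ×s → (1.49877,-1.28573) → (1.50,-1.29)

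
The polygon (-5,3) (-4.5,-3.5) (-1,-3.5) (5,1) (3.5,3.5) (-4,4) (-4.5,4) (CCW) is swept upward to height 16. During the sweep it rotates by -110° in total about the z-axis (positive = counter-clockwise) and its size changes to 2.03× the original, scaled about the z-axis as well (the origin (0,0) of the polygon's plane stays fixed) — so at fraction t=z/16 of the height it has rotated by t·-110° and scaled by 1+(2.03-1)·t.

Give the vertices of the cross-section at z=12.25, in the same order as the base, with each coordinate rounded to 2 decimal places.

Cross-section at z=12.25: (4.44,9.44) (-7.04,7.38) (-6.41,1.15) (2.68,-8.72) (6.86,-5.60) (6.40,7.84) (6.31,8.73)

t = z/height = 12.25/16 = 0.765625
s = 1 + (scale-1)·z/height = 1 + (2.03-1)·12.25/16 = 1.788594
θ = twist·z/height = -110°·12.25/16 = -84.2188° = -1.469894 rad
cos θ = 0.100731, sin θ = -0.994914 (intermediates below are computed at full precision and shown rounded to 5 d.p.)
v1: (-5,3) → rotate → (2.48109,5.27676) → ×s → (4.43766,9.43798) → (4.44,9.44)
v2: (-4.5,-3.5) → rotate → (-3.93549,4.12455) → ×s → (-7.03899,7.37715) → (-7.04,7.38)
v3: (-1,-3.5) → rotate → (-3.58293,0.64236) → ×s → (-6.40840,1.14891) → (-6.41,1.15)
v4: (5,1) → rotate → (1.49857,-4.87384) → ×s → (2.68033,-8.71732) → (2.68,-8.72)
v5: (3.5,3.5) → rotate → (3.83476,-3.12964) → ×s → (6.85882,-5.59766) → (6.86,-5.60)
v6: (-4,4) → rotate → (3.57673,4.38258) → ×s → (6.39732,7.83865) → (6.40,7.84)
v7: (-4.5,4) → rotate → (3.52637,4.88003) → ×s → (6.30724,8.72840) → (6.31,8.73)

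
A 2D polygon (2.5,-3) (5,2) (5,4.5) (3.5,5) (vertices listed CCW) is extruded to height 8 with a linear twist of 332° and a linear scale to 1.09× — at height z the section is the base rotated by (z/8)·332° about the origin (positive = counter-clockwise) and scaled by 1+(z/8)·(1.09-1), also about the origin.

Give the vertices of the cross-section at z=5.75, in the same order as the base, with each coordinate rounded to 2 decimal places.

t = z/height = 5.75/8 = 0.71875
s = 1 + (scale-1)·z/height = 1 + (1.09-1)·5.75/8 = 1.064688
θ = twist·z/height = 332°·5.75/8 = 238.6250° = 4.164792 rad
cos θ = -0.520637, sin θ = -0.853778 (intermediates below are computed at full precision and shown rounded to 5 d.p.)
v1: (2.5,-3) → rotate → (-3.86293,-0.57253) → ×s → (-4.11281,-0.60957) → (-4.11,-0.61)
v2: (5,2) → rotate → (-0.89563,-5.31016) → ×s → (-0.95357,-5.65367) → (-0.95,-5.65)
v3: (5,4.5) → rotate → (1.23882,-6.61176) → ×s → (1.31895,-7.03946) → (1.32,-7.04)
v4: (3.5,5) → rotate → (2.44666,-5.59141) → ×s → (2.60493,-5.95310) → (2.60,-5.95)

Cross-section at z=5.75: (-4.11,-0.61) (-0.95,-5.65) (1.32,-7.04) (2.60,-5.95)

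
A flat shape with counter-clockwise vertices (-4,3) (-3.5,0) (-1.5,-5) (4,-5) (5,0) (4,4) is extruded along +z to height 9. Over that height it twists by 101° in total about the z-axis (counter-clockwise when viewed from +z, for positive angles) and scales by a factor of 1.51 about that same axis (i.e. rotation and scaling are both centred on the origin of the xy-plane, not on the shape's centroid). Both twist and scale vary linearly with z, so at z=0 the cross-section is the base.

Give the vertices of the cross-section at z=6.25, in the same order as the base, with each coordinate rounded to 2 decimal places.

Cross-section at z=6.25: (-5.66,-3.71) (-1.61,-4.46) (5.68,-4.21) (8.21,2.79) (2.30,6.37) (-3.25,6.93)

t = z/height = 6.25/9 = 0.694444
s = 1 + (scale-1)·z/height = 1 + (1.51-1)·6.25/9 = 1.354167
θ = twist·z/height = 101°·6.25/9 = 70.1389° = 1.224155 rad
cos θ = 0.339741, sin θ = 0.940519 (intermediates below are computed at full precision and shown rounded to 5 d.p.)
v1: (-4,3) → rotate → (-4.18052,-2.74285) → ×s → (-5.66112,-3.71428) → (-5.66,-3.71)
v2: (-3.5,0) → rotate → (-1.18909,-3.29182) → ×s → (-1.61023,-4.45767) → (-1.61,-4.46)
v3: (-1.5,-5) → rotate → (4.19298,-3.10948) → ×s → (5.67800,-4.21076) → (5.68,-4.21)
v4: (4,-5) → rotate → (6.06156,2.06337) → ×s → (8.20836,2.79415) → (8.21,2.79)
v5: (5,0) → rotate → (1.69871,4.70259) → ×s → (2.30033,6.36810) → (2.30,6.37)
v6: (4,4) → rotate → (-2.40311,5.12104) → ×s → (-3.25421,6.93474) → (-3.25,6.93)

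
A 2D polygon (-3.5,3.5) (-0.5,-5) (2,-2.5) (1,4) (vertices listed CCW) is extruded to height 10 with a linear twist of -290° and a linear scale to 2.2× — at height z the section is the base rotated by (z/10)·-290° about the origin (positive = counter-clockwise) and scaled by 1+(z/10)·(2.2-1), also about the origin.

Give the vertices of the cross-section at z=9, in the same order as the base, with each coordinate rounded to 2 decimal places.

Cross-section at z=9: (-6.05,-8.33) (10.43,0.60) (4.49,4.92) (-8.54,0.75)

t = z/height = 9/10 = 0.9
s = 1 + (scale-1)·z/height = 1 + (2.2-1)·9/10 = 2.080000
θ = twist·z/height = -290°·9/10 = -261.0000° = -4.555309 rad
cos θ = -0.156434, sin θ = 0.987688 (intermediates below are computed at full precision and shown rounded to 5 d.p.)
v1: (-3.5,3.5) → rotate → (-2.90939,-4.00443) → ×s → (-6.05153,-8.32921) → (-6.05,-8.33)
v2: (-0.5,-5) → rotate → (5.01666,0.28833) → ×s → (10.43465,0.59972) → (10.43,0.60)
v3: (2,-2.5) → rotate → (2.15635,2.36646) → ×s → (4.48521,4.92224) → (4.49,4.92)
v4: (1,4) → rotate → (-4.10719,0.36195) → ×s → (-8.54295,0.75286) → (-8.54,0.75)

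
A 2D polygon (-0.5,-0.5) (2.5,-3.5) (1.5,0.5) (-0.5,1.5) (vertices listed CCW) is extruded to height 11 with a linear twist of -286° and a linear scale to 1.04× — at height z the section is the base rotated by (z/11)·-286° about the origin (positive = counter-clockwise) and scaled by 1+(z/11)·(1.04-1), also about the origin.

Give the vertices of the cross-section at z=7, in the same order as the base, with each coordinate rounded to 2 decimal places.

Cross-section at z=7: (0.53,0.49) (-2.44,3.68) (-1.56,-0.46) (0.46,-1.56)

t = z/height = 7/11 = 0.636364
s = 1 + (scale-1)·z/height = 1 + (1.04-1)·7/11 = 1.025455
θ = twist·z/height = -286°·7/11 = -182.0000° = -3.176499 rad
cos θ = -0.999391, sin θ = 0.034899 (intermediates below are computed at full precision and shown rounded to 5 d.p.)
v1: (-0.5,-0.5) → rotate → (0.51715,0.48225) → ×s → (0.53031,0.49452) → (0.53,0.49)
v2: (2.5,-3.5) → rotate → (-2.37633,3.58512) → ×s → (-2.43682,3.67637) → (-2.44,3.68)
v3: (1.5,0.5) → rotate → (-1.51654,-0.44735) → ×s → (-1.55514,-0.45873) → (-1.56,-0.46)
v4: (-0.5,1.5) → rotate → (0.44735,-1.51654) → ×s → (0.45873,-1.55514) → (0.46,-1.56)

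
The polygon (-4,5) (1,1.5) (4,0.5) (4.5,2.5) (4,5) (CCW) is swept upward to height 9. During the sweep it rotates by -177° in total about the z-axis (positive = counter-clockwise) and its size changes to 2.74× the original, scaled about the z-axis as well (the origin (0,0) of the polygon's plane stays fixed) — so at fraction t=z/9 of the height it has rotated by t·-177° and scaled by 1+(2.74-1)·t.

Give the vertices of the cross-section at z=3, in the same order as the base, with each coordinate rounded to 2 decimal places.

Cross-section at z=3: (3.52,9.49) (2.85,-0.13) (3.93,-5.01) (7.05,-4.06) (10.03,-1.35)

t = z/height = 3/9 = 0.333333
s = 1 + (scale-1)·z/height = 1 + (2.74-1)·3/9 = 1.580000
θ = twist·z/height = -177°·3/9 = -59.0000° = -1.029744 rad
cos θ = 0.515038, sin θ = -0.857167 (intermediates below are computed at full precision and shown rounded to 5 d.p.)
v1: (-4,5) → rotate → (2.22568,6.00386) → ×s → (3.51658,9.48610) → (3.52,9.49)
v2: (1,1.5) → rotate → (1.80079,-0.08461) → ×s → (2.84525,-0.13368) → (2.85,-0.13)
v3: (4,0.5) → rotate → (2.48874,-3.17115) → ×s → (3.93220,-5.01042) → (3.93,-5.01)
v4: (4.5,2.5) → rotate → (4.46059,-2.56966) → ×s → (7.04773,-4.06006) → (7.05,-4.06)
v5: (4,5) → rotate → (6.34599,-0.85348) → ×s → (10.02666,-1.34850) → (10.03,-1.35)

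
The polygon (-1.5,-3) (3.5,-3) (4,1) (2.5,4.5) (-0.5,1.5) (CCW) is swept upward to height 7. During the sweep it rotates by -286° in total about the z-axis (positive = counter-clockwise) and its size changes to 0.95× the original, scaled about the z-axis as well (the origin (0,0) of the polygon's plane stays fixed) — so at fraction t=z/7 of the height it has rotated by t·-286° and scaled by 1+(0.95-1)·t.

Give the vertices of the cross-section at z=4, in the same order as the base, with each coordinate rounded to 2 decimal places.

t = z/height = 4/7 = 0.571429
s = 1 + (scale-1)·z/height = 1 + (0.95-1)·4/7 = 0.971429
θ = twist·z/height = -286°·4/7 = -163.4286° = -2.852367 rad
cos θ = -0.958465, sin θ = -0.285210 (intermediates below are computed at full precision and shown rounded to 5 d.p.)
v1: (-1.5,-3) → rotate → (0.58207,3.30321) → ×s → (0.56544,3.20883) → (0.57,3.21)
v2: (3.5,-3) → rotate → (-4.21026,1.87716) → ×s → (-4.08997,1.82353) → (-4.09,1.82)
v3: (4,1) → rotate → (-3.54865,-2.09931) → ×s → (-3.44726,-2.03933) → (-3.45,-2.04)
v4: (2.5,4.5) → rotate → (-1.11272,-5.02612) → ×s → (-1.08092,-4.88251) → (-1.08,-4.88)
v5: (-0.5,1.5) → rotate → (0.90705,-1.29509) → ×s → (0.88113,-1.25809) → (0.88,-1.26)

Cross-section at z=4: (0.57,3.21) (-4.09,1.82) (-3.45,-2.04) (-1.08,-4.88) (0.88,-1.26)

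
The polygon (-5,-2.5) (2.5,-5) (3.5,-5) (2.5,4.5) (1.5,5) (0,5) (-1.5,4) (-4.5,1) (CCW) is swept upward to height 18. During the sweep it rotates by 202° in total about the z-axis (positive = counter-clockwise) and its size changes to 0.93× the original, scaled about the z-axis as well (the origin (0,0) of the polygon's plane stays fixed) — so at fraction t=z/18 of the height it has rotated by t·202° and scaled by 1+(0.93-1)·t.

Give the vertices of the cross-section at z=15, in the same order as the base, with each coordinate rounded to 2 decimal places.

Cross-section at z=15: (5.09,1.35) (-1.35,5.09) (-2.28,5.28) (-3.16,-3.67) (-2.34,-4.33) (-0.95,-4.61) (0.62,-3.97) (3.96,-1.78)

t = z/height = 15/18 = 0.833333
s = 1 + (scale-1)·z/height = 1 + (0.93-1)·15/18 = 0.941667
θ = twist·z/height = 202°·15/18 = 168.3333° = 2.937971 rad
cos θ = -0.979341, sin θ = 0.202218 (intermediates below are computed at full precision and shown rounded to 5 d.p.)
v1: (-5,-2.5) → rotate → (5.40225,1.43726) → ×s → (5.08712,1.35342) → (5.09,1.35)
v2: (2.5,-5) → rotate → (-1.43726,5.40225) → ×s → (-1.35342,5.08712) → (-1.35,5.09)
v3: (3.5,-5) → rotate → (-2.41660,5.60446) → ×s → (-2.27564,5.27754) → (-2.28,5.28)
v4: (2.5,4.5) → rotate → (-3.35833,-3.90149) → ×s → (-3.16243,-3.67390) → (-3.16,-3.67)
v5: (1.5,5) → rotate → (-2.48010,-4.59338) → ×s → (-2.33543,-4.32543) → (-2.34,-4.33)
v6: (0,5) → rotate → (-1.01109,-4.89670) → ×s → (-0.95211,-4.61106) → (-0.95,-4.61)
v7: (-1.5,4) → rotate → (0.66014,-4.22069) → ×s → (0.62163,-3.97448) → (0.62,-3.97)
v8: (-4.5,1) → rotate → (4.20482,-1.88932) → ×s → (3.95953,-1.77911) → (3.96,-1.78)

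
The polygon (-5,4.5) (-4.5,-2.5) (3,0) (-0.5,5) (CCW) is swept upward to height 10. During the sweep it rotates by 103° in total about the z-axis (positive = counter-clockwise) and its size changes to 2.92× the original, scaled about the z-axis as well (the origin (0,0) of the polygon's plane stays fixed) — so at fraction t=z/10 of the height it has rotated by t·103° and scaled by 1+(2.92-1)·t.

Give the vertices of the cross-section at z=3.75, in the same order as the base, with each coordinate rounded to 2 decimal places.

t = z/height = 3.75/10 = 0.375
s = 1 + (scale-1)·z/height = 1 + (2.92-1)·3.75/10 = 1.720000
θ = twist·z/height = 103°·3.75/10 = 38.6250° = 0.674133 rad
cos θ = 0.781248, sin θ = 0.624221 (intermediates below are computed at full precision and shown rounded to 5 d.p.)
v1: (-5,4.5) → rotate → (-6.71523,0.39451) → ×s → (-11.55020,0.67856) → (-11.55,0.68)
v2: (-4.5,-2.5) → rotate → (-1.95507,-4.76211) → ×s → (-3.36271,-8.19083) → (-3.36,-8.19)
v3: (3,0) → rotate → (2.34374,1.87266) → ×s → (4.03124,3.22098) → (4.03,3.22)
v4: (-0.5,5) → rotate → (-3.51173,3.59413) → ×s → (-6.04017,6.18190) → (-6.04,6.18)

Cross-section at z=3.75: (-11.55,0.68) (-3.36,-8.19) (4.03,3.22) (-6.04,6.18)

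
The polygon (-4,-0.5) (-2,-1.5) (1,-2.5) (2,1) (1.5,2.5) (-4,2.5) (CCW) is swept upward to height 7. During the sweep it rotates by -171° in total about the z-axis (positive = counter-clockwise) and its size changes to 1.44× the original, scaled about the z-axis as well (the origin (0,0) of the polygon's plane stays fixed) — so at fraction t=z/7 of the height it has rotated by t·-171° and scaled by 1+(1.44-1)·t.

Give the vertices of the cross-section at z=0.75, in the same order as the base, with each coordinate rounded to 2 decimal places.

Cross-section at z=0.75: (-4.14,0.82) (-2.48,-0.83) (0.17,-2.81) (2.32,0.34) (2.31,1.99) (-3.15,3.80)

t = z/height = 0.75/7 = 0.107143
s = 1 + (scale-1)·z/height = 1 + (1.44-1)·0.75/7 = 1.047143
θ = twist·z/height = -171°·0.75/7 = -18.3214° = -0.319769 rad
cos θ = 0.949308, sin θ = -0.314348 (intermediates below are computed at full precision and shown rounded to 5 d.p.)
v1: (-4,-0.5) → rotate → (-3.95441,0.78274) → ×s → (-4.14083,0.81964) → (-4.14,0.82)
v2: (-2,-1.5) → rotate → (-2.37014,-0.79527) → ×s → (-2.48187,-0.83276) → (-2.48,-0.83)
v3: (1,-2.5) → rotate → (0.16344,-2.68762) → ×s → (0.17114,-2.81432) → (0.17,-2.81)
v4: (2,1) → rotate → (2.21296,0.32061) → ×s → (2.31729,0.33573) → (2.32,0.34)
v5: (1.5,2.5) → rotate → (2.20983,1.90175) → ×s → (2.31401,1.99140) → (2.31,1.99)
v6: (-4,2.5) → rotate → (-3.01136,3.63066) → ×s → (-3.15333,3.80182) → (-3.15,3.80)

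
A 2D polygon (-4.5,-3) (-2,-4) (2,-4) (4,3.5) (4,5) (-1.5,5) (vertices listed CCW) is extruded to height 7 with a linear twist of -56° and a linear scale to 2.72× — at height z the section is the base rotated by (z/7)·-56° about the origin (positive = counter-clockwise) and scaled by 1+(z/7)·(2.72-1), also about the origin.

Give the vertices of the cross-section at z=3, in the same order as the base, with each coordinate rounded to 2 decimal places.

Cross-section at z=3: (-9.26,-1.58) (-6.00,-4.93) (0.35,-7.76) (8.82,2.73) (9.88,5.11) (1.15,8.99)

t = z/height = 3/7 = 0.428571
s = 1 + (scale-1)·z/height = 1 + (2.72-1)·3/7 = 1.737143
θ = twist·z/height = -56°·3/7 = -24.0000° = -0.418879 rad
cos θ = 0.913545, sin θ = -0.406737 (intermediates below are computed at full precision and shown rounded to 5 d.p.)
v1: (-4.5,-3) → rotate → (-5.33116,-0.91032) → ×s → (-9.26099,-1.58136) → (-9.26,-1.58)
v2: (-2,-4) → rotate → (-3.45404,-2.84071) → ×s → (-6.00016,-4.93472) → (-6.00,-4.93)
v3: (2,-4) → rotate → (0.20014,-4.46766) → ×s → (0.34768,-7.76096) → (0.35,-7.76)
v4: (4,3.5) → rotate → (5.07776,1.57046) → ×s → (8.82079,2.72812) → (8.82,2.73)
v5: (4,5) → rotate → (5.68787,2.94078) → ×s → (9.88063,5.10856) → (9.88,5.11)
v6: (-1.5,5) → rotate → (0.66337,5.17783) → ×s → (1.15236,8.99463) → (1.15,8.99)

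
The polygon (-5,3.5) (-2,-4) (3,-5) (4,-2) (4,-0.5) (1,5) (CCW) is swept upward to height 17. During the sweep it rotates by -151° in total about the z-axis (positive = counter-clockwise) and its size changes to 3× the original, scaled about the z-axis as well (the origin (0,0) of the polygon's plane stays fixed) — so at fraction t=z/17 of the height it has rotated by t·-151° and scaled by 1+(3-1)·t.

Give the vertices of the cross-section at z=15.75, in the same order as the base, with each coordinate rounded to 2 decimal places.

t = z/height = 15.75/17 = 0.926471
s = 1 + (scale-1)·z/height = 1 + (3-1)·15.75/17 = 2.852941
θ = twist·z/height = -151°·15.75/17 = -139.8971° = -2.441664 rad
cos θ = -0.764888, sin θ = -0.644163 (intermediates below are computed at full precision and shown rounded to 5 d.p.)
v1: (-5,3.5) → rotate → (6.07901,0.54371) → ×s → (17.34306,1.55116) → (17.34,1.55)
v2: (-2,-4) → rotate → (-1.04687,4.34788) → ×s → (-2.98667,12.40424) → (-2.99,12.40)
v3: (3,-5) → rotate → (-5.51548,1.89195) → ×s → (-15.73534,5.39763) → (-15.74,5.40)
v4: (4,-2) → rotate → (-4.34788,-1.04687) → ×s → (-12.40424,-2.98667) → (-12.40,-2.99)
v5: (4,-0.5) → rotate → (-3.38163,-2.19421) → ×s → (-9.64761,-6.25994) → (-9.65,-6.26)
v6: (1,5) → rotate → (2.45593,-4.46860) → ×s → (7.00661,-12.74867) → (7.01,-12.75)

Cross-section at z=15.75: (17.34,1.55) (-2.99,12.40) (-15.74,5.40) (-12.40,-2.99) (-9.65,-6.26) (7.01,-12.75)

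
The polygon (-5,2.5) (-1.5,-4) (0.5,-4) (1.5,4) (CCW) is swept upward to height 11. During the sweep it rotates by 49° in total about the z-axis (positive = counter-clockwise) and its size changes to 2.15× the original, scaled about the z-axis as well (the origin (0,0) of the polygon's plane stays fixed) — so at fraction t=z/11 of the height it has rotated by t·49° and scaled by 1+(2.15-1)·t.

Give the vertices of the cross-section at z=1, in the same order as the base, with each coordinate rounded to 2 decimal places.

Cross-section at z=1: (-5.72,2.32) (-1.31,-4.53) (0.89,-4.36) (1.31,4.53)

t = z/height = 1/11 = 0.0909091
s = 1 + (scale-1)·z/height = 1 + (2.15-1)·1/11 = 1.104545
θ = twist·z/height = 49°·1/11 = 4.4545° = 0.077746 rad
cos θ = 0.996979, sin θ = 0.077668 (intermediates below are computed at full precision and shown rounded to 5 d.p.)
v1: (-5,2.5) → rotate → (-5.17907,2.10411) → ×s → (-5.72051,2.32408) → (-5.72,2.32)
v2: (-1.5,-4) → rotate → (-1.18480,-4.10442) → ×s → (-1.30866,-4.53352) → (-1.31,-4.53)
v3: (0.5,-4) → rotate → (0.80916,-3.94908) → ×s → (0.89376,-4.36194) → (0.89,-4.36)
v4: (1.5,4) → rotate → (1.18480,4.10442) → ×s → (1.30866,4.53352) → (1.31,4.53)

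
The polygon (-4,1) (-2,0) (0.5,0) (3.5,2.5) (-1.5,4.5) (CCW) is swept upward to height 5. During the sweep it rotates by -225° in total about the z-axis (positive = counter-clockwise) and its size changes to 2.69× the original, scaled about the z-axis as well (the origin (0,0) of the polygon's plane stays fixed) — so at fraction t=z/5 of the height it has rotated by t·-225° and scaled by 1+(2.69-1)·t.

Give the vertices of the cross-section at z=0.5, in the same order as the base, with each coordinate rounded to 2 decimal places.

t = z/height = 0.5/5 = 0.1
s = 1 + (scale-1)·z/height = 1 + (2.69-1)·0.5/5 = 1.169000
θ = twist·z/height = -225°·0.5/5 = -22.5000° = -0.392699 rad
cos θ = 0.923880, sin θ = -0.382683 (intermediates below are computed at full precision and shown rounded to 5 d.p.)
v1: (-4,1) → rotate → (-3.31283,2.45461) → ×s → (-3.87270,2.86944) → (-3.87,2.87)
v2: (-2,0) → rotate → (-1.84776,0.76537) → ×s → (-2.16003,0.89471) → (-2.16,0.89)
v3: (0.5,0) → rotate → (0.46194,-0.19134) → ×s → (0.54001,-0.22368) → (0.54,-0.22)
v4: (3.5,2.5) → rotate → (4.19029,0.97031) → ×s → (4.89845,1.13429) → (4.90,1.13)
v5: (-1.5,4.5) → rotate → (0.33626,4.73148) → ×s → (0.39308,5.53110) → (0.39,5.53)

Cross-section at z=0.5: (-3.87,2.87) (-2.16,0.89) (0.54,-0.22) (4.90,1.13) (0.39,5.53)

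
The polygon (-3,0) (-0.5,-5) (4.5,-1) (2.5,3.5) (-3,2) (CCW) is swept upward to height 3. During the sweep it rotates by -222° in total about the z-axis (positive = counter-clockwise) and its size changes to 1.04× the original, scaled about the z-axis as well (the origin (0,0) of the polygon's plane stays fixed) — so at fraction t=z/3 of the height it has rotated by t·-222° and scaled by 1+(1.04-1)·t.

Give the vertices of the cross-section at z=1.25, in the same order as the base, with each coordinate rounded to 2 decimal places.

Cross-section at z=1.25: (0.13,3.05) (-5.06,0.73) (-1.22,-4.53) (3.44,-2.69) (2.16,2.96)

t = z/height = 1.25/3 = 0.416667
s = 1 + (scale-1)·z/height = 1 + (1.04-1)·1.25/3 = 1.016667
θ = twist·z/height = -222°·1.25/3 = -92.5000° = -1.614430 rad
cos θ = -0.043619, sin θ = -0.999048 (intermediates below are computed at full precision and shown rounded to 5 d.p.)
v1: (-3,0) → rotate → (0.13086,2.99714) → ×s → (0.13304,3.04710) → (0.13,3.05)
v2: (-0.5,-5) → rotate → (-4.97343,0.71762) → ×s → (-5.05632,0.72958) → (-5.06,0.73)
v3: (4.5,-1) → rotate → (-1.19534,-4.45210) → ×s → (-1.21526,-4.52630) → (-1.22,-4.53)
v4: (2.5,3.5) → rotate → (3.38762,-2.65029) → ×s → (3.44408,-2.69446) → (3.44,-2.69)
v5: (-3,2) → rotate → (2.12895,2.90991) → ×s → (2.16444,2.95840) → (2.16,2.96)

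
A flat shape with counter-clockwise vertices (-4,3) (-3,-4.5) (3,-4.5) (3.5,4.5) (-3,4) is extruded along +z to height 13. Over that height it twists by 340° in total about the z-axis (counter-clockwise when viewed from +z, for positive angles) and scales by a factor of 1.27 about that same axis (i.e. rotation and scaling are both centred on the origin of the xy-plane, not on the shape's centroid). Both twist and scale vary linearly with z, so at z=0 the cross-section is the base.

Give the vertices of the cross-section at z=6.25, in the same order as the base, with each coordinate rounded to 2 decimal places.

Cross-section at z=6.25: (3.37,-4.54) (4.70,3.91) (-1.80,5.84) (-5.24,-3.75) (1.96,-5.30)

t = z/height = 6.25/13 = 0.480769
s = 1 + (scale-1)·z/height = 1 + (1.27-1)·6.25/13 = 1.129808
θ = twist·z/height = 340°·6.25/13 = 163.4615° = 2.852942 rad
cos θ = -0.958629, sin θ = 0.284659 (intermediates below are computed at full precision and shown rounded to 5 d.p.)
v1: (-4,3) → rotate → (2.98054,-4.01452) → ×s → (3.36744,-4.53564) → (3.37,-4.54)
v2: (-3,-4.5) → rotate → (4.15685,3.45985) → ×s → (4.69644,3.90897) → (4.70,3.91)
v3: (3,-4.5) → rotate → (-1.59492,5.16781) → ×s → (-1.80195,5.83863) → (-1.80,5.84)
v4: (3.5,4.5) → rotate → (-4.63617,-3.31752) → ×s → (-5.23798,-3.74816) → (-5.24,-3.75)
v5: (-3,4) → rotate → (1.73725,-4.68849) → ×s → (1.96276,-5.29709) → (1.96,-5.30)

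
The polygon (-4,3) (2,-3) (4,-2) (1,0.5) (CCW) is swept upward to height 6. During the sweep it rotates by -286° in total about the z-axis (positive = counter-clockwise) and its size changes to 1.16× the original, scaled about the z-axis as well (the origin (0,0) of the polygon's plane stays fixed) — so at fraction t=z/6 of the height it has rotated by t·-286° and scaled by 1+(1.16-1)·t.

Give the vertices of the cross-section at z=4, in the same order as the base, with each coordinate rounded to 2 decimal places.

Cross-section at z=4: (3.74,-4.08) (-1.56,3.67) (-3.94,2.99) (-1.19,-0.34)

t = z/height = 4/6 = 0.666667
s = 1 + (scale-1)·z/height = 1 + (1.16-1)·4/6 = 1.106667
θ = twist·z/height = -286°·4/6 = -190.6667° = -3.327761 rad
cos θ = -0.982721, sin θ = 0.185095 (intermediates below are computed at full precision and shown rounded to 5 d.p.)
v1: (-4,3) → rotate → (3.37560,-3.68854) → ×s → (3.73566,-4.08199) → (3.74,-4.08)
v2: (2,-3) → rotate → (-1.41016,3.31835) → ×s → (-1.56057,3.67231) → (-1.56,3.67)
v3: (4,-2) → rotate → (-3.56069,2.70582) → ×s → (-3.94050,2.99444) → (-3.94,2.99)
v4: (1,0.5) → rotate → (-1.07527,-0.30627) → ×s → (-1.18996,-0.33893) → (-1.19,-0.34)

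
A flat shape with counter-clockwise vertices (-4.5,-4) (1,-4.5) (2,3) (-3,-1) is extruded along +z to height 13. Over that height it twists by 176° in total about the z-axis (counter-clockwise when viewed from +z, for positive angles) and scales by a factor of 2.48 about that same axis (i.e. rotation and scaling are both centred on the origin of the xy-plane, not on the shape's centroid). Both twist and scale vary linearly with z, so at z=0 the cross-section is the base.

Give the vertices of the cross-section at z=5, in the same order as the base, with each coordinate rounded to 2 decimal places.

t = z/height = 5/13 = 0.384615
s = 1 + (scale-1)·z/height = 1 + (2.48-1)·5/13 = 1.569231
θ = twist·z/height = 176°·5/13 = 67.6923° = 1.181454 rad
cos θ = 0.379580, sin θ = 0.925159 (intermediates below are computed at full precision and shown rounded to 5 d.p.)
v1: (-4.5,-4) → rotate → (1.99252,-5.68154) → ×s → (3.12673,-8.91564) → (3.13,-8.92)
v2: (1,-4.5) → rotate → (4.54279,-0.78295) → ×s → (7.12869,-1.22863) → (7.13,-1.23)
v3: (2,3) → rotate → (-2.01632,2.98906) → ×s → (-3.16406,4.69052) → (-3.16,4.69)
v4: (-3,-1) → rotate → (-0.21358,-3.15506) → ×s → (-0.33516,-4.95101) → (-0.34,-4.95)

Cross-section at z=5: (3.13,-8.92) (7.13,-1.23) (-3.16,4.69) (-0.34,-4.95)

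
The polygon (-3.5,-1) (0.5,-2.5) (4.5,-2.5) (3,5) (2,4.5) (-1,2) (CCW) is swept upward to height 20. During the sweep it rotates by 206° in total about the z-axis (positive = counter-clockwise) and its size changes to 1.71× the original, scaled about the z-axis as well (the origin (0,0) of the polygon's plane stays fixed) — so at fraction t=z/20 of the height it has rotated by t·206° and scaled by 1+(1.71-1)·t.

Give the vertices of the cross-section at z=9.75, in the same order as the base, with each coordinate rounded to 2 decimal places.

t = z/height = 9.75/20 = 0.4875
s = 1 + (scale-1)·z/height = 1 + (1.71-1)·9.75/20 = 1.346125
θ = twist·z/height = 206°·9.75/20 = 100.4250° = 1.752747 rad
cos θ = -0.180948, sin θ = 0.983493 (intermediates below are computed at full precision and shown rounded to 5 d.p.)
v1: (-3.5,-1) → rotate → (1.61681,-3.26128) → ×s → (2.17643,-4.39008) → (2.18,-4.39)
v2: (0.5,-2.5) → rotate → (2.36826,0.94412) → ×s → (3.18797,1.27090) → (3.19,1.27)
v3: (4.5,-2.5) → rotate → (1.64446,4.87809) → ×s → (2.21365,6.56652) → (2.21,6.57)
v4: (3,5) → rotate → (-5.46031,2.04574) → ×s → (-7.35026,2.75382) → (-7.35,2.75)
v5: (2,4.5) → rotate → (-4.78761,1.15272) → ×s → (-6.44473,1.55170) → (-6.44,1.55)
v6: (-1,2) → rotate → (-1.78604,-1.34539) → ×s → (-2.40423,-1.81106) → (-2.40,-1.81)

Cross-section at z=9.75: (2.18,-4.39) (3.19,1.27) (2.21,6.57) (-7.35,2.75) (-6.44,1.55) (-2.40,-1.81)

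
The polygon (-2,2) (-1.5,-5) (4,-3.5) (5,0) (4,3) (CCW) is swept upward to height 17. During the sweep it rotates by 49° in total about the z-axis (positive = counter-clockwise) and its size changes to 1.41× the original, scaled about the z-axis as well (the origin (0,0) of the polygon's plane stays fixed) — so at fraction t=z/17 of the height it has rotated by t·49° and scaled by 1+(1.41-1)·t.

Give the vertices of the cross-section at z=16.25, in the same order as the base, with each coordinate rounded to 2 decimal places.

t = z/height = 16.25/17 = 0.955882
s = 1 + (scale-1)·z/height = 1 + (1.41-1)·16.25/17 = 1.391912
θ = twist·z/height = 49°·16.25/17 = 46.8382° = 0.817481 rad
cos θ = 0.684060, sin θ = 0.729425 (intermediates below are computed at full precision and shown rounded to 5 d.p.)
v1: (-2,2) → rotate → (-2.82697,-0.09073) → ×s → (-3.93489,-0.12629) → (-3.93,-0.13)
v2: (-1.5,-5) → rotate → (2.62104,-4.51444) → ×s → (3.64825,-6.28370) → (3.65,-6.28)
v3: (4,-3.5) → rotate → (5.28923,0.52349) → ×s → (7.36214,0.72865) → (7.36,0.73)
v4: (5,0) → rotate → (3.42030,3.64713) → ×s → (4.76076,5.07648) → (4.76,5.08)
v5: (4,3) → rotate → (0.54797,4.96988) → ×s → (0.76272,6.91764) → (0.76,6.92)

Cross-section at z=16.25: (-3.93,-0.13) (3.65,-6.28) (7.36,0.73) (4.76,5.08) (0.76,6.92)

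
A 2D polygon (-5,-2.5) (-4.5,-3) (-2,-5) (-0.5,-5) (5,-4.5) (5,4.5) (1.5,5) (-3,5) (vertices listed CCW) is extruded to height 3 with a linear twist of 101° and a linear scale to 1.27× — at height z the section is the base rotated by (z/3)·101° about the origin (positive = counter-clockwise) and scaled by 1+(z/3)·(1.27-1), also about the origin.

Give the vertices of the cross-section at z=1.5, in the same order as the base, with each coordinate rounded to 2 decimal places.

Cross-section at z=1.5: (-1.42,-6.18) (-0.62,-6.11) (2.94,-5.36) (4.02,-4.05) (7.55,1.13) (-0.33,7.63) (-3.30,4.92) (-6.54,0.98)

t = z/height = 1.5/3 = 0.5
s = 1 + (scale-1)·z/height = 1 + (1.27-1)·1.5/3 = 1.135000
θ = twist·z/height = 101°·1.5/3 = 50.5000° = 0.881391 rad
cos θ = 0.636078, sin θ = 0.771625 (intermediates below are computed at full precision and shown rounded to 5 d.p.)
v1: (-5,-2.5) → rotate → (-1.25133,-5.44832) → ×s → (-1.42026,-6.18384) → (-1.42,-6.18)
v2: (-4.5,-3) → rotate → (-0.54748,-5.38055) → ×s → (-0.62139,-6.10692) → (-0.62,-6.11)
v3: (-2,-5) → rotate → (2.58597,-4.72364) → ×s → (2.93507,-5.36133) → (2.94,-5.36)
v4: (-0.5,-5) → rotate → (3.54008,-3.56620) → ×s → (4.01800,-4.04764) → (4.02,-4.05)
v5: (5,-4.5) → rotate → (6.65270,0.99577) → ×s → (7.55082,1.13020) → (7.55,1.13)
v6: (5,4.5) → rotate → (-0.29192,6.72047) → ×s → (-0.33133,7.62774) → (-0.33,7.63)
v7: (1.5,5) → rotate → (-2.90401,4.33783) → ×s → (-3.29605,4.92343) → (-3.30,4.92)
v8: (-3,5) → rotate → (-5.76636,0.86552) → ×s → (-6.54482,0.98236) → (-6.54,0.98)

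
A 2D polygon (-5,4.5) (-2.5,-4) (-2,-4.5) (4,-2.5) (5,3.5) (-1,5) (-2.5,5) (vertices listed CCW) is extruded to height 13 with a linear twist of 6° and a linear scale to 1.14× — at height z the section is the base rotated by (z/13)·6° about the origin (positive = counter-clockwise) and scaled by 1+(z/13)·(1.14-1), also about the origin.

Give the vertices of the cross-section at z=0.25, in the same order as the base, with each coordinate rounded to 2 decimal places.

t = z/height = 0.25/13 = 0.0192308
s = 1 + (scale-1)·z/height = 1 + (1.14-1)·0.25/13 = 1.002692
θ = twist·z/height = 6°·0.25/13 = 0.1154° = 0.002014 rad
cos θ = 0.999998, sin θ = 0.002014 (intermediates below are computed at full precision and shown rounded to 5 d.p.)
v1: (-5,4.5) → rotate → (-5.00905,4.48992) → ×s → (-5.02254,4.50201) → (-5.02,4.50)
v2: (-2.5,-4) → rotate → (-2.49194,-4.00503) → ×s → (-2.49865,-4.01581) → (-2.50,-4.02)
v3: (-2,-4.5) → rotate → (-1.99093,-4.50402) → ×s → (-1.99629,-4.51614) → (-2.00,-4.52)
v4: (4,-2.5) → rotate → (4.00503,-2.49194) → ×s → (4.01581,-2.49865) → (4.02,-2.50)
v5: (5,3.5) → rotate → (4.99294,3.51006) → ×s → (5.00638,3.51951) → (5.01,3.52)
v6: (-1,5) → rotate → (-1.01007,4.99798) → ×s → (-1.01279,5.01143) → (-1.01,5.01)
v7: (-2.5,5) → rotate → (-2.51006,4.99496) → ×s → (-2.51682,5.00840) → (-2.52,5.01)

Cross-section at z=0.25: (-5.02,4.50) (-2.50,-4.02) (-2.00,-4.52) (4.02,-2.50) (5.01,3.52) (-1.01,5.01) (-2.52,5.01)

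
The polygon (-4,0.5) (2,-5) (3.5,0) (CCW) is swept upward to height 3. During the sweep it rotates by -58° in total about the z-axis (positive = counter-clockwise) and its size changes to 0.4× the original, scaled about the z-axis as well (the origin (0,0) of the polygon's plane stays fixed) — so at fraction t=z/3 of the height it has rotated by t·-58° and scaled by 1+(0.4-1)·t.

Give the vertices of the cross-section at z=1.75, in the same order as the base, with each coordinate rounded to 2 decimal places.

t = z/height = 1.75/3 = 0.583333
s = 1 + (scale-1)·z/height = 1 + (0.4-1)·1.75/3 = 0.650000
θ = twist·z/height = -58°·1.75/3 = -33.8333° = -0.590503 rad
cos θ = 0.830661, sin θ = -0.556779 (intermediates below are computed at full precision and shown rounded to 5 d.p.)
v1: (-4,0.5) → rotate → (-3.04425,2.64245) → ×s → (-1.97876,1.71759) → (-1.98,1.72)
v2: (2,-5) → rotate → (-1.12257,-5.26686) → ×s → (-0.72967,-3.42346) → (-0.73,-3.42)
v3: (3.5,0) → rotate → (2.90731,-1.94873) → ×s → (1.88975,-1.26667) → (1.89,-1.27)

Cross-section at z=1.75: (-1.98,1.72) (-0.73,-3.42) (1.89,-1.27)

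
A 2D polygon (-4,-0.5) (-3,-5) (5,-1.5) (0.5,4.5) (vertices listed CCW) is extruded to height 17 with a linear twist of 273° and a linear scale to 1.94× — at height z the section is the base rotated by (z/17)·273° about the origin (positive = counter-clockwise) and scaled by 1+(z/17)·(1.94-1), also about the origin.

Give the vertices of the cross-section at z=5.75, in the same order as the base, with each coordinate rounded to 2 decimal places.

Cross-section at z=5.75: (0.87,-5.24) (6.75,-3.68) (1.71,6.66) (-5.95,0.42)

t = z/height = 5.75/17 = 0.338235
s = 1 + (scale-1)·z/height = 1 + (1.94-1)·5.75/17 = 1.317941
θ = twist·z/height = 273°·5.75/17 = 92.3382° = 1.611606 rad
cos θ = -0.040799, sin θ = 0.999167 (intermediates below are computed at full precision and shown rounded to 5 d.p.)
v1: (-4,-0.5) → rotate → (0.66278,-3.97627) → ×s → (0.87350,-5.24049) → (0.87,-5.24)
v2: (-3,-5) → rotate → (5.11823,-2.79351) → ×s → (6.74553,-3.68168) → (6.75,-3.68)
v3: (5,-1.5) → rotate → (1.29476,5.05703) → ×s → (1.70642,6.66487) → (1.71,6.66)
v4: (0.5,4.5) → rotate → (-4.51665,0.31599) → ×s → (-5.95268,0.41646) → (-5.95,0.42)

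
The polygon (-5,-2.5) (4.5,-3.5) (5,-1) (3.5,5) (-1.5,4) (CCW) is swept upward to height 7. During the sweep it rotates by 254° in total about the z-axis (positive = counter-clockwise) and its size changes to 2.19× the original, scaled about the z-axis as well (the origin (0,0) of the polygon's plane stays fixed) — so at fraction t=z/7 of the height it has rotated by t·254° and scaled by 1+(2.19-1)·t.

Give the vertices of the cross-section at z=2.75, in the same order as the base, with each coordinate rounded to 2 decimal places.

t = z/height = 2.75/7 = 0.392857
s = 1 + (scale-1)·z/height = 1 + (2.19-1)·2.75/7 = 1.467500
θ = twist·z/height = 254°·2.75/7 = 99.7857° = 1.741589 rad
cos θ = -0.169964, sin θ = 0.985450 (intermediates below are computed at full precision and shown rounded to 5 d.p.)
v1: (-5,-2.5) → rotate → (3.31344,-4.50234) → ×s → (4.86248,-6.60719) → (4.86,-6.61)
v2: (4.5,-3.5) → rotate → (2.68424,5.02940) → ×s → (3.93912,7.38064) → (3.94,7.38)
v3: (5,-1) → rotate → (0.13563,5.09722) → ×s → (0.19904,7.48016) → (0.20,7.48)
v4: (3.5,5) → rotate → (-5.52212,2.59926) → ×s → (-8.10372,3.81441) → (-8.10,3.81)
v5: (-1.5,4) → rotate → (-3.68686,-2.15803) → ×s → (-5.41046,-3.16691) → (-5.41,-3.17)

Cross-section at z=2.75: (4.86,-6.61) (3.94,7.38) (0.20,7.48) (-8.10,3.81) (-5.41,-3.17)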